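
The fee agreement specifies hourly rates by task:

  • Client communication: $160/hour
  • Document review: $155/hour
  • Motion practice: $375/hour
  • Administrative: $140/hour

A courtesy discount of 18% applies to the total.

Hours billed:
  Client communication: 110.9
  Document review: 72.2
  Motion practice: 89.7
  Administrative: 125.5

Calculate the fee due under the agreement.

Client communication: 110.9 × $160 = $17,744.00
Document review: 72.2 × $155 = $11,191.00
Motion practice: 89.7 × $375 = $33,637.50
Administrative: 125.5 × $140 = $17,570.00
Subtotal: $80,142.50
Less 18% discount: −$14,425.65
Total: $80,142.50 − $14,425.65 = $65,716.85

$65,716.85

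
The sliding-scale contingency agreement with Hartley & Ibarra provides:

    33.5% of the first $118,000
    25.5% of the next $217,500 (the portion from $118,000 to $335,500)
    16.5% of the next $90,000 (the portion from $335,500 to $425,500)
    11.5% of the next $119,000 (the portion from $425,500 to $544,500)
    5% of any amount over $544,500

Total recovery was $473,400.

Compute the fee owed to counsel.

$115,351.00

First $118,000 at 33.5% = $39,530.00
Next $217,500 at 25.5% = $55,462.50
Next $90,000 at 16.5% = $14,850.00
Remaining $47,900 at 11.5% = $5,508.50
Fee: $39,530.00 + $55,462.50 + $14,850.00 + $5,508.50 = $115,351.00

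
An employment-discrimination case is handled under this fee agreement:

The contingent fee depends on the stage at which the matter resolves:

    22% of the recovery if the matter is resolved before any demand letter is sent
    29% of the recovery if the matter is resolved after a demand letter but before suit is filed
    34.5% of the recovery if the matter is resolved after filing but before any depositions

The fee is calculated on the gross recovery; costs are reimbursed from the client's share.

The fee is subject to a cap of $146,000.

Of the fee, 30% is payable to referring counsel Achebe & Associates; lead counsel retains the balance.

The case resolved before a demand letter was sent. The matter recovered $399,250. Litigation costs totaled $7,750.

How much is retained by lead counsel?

Fee base is the gross recovery, $399,250; costs are reimbursed separately.
The matter resolved before a demand letter was sent, so the 22% rate applies.
$399,250 × 22% = $87,835.00
$87,835.00 is under the $146,000 cap.
Referral share: 30% of $87,835.00 = $26,350.50; lead counsel retains $87,835.00 − $26,350.50 = $61,484.50.

$61,484.50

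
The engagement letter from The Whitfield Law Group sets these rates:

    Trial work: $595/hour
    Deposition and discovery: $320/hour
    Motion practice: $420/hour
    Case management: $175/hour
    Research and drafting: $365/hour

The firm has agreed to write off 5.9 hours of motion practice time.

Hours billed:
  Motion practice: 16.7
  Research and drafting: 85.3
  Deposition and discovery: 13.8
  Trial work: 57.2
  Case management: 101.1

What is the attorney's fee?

$91,813.00

Trial work: 57.2 × $595 = $34,034.00
Deposition and discovery: 13.8 × $320 = $4,416.00
Motion practice: 16.7 × $420 = $7,014.00
Case management: 101.1 × $175 = $17,692.50
Research and drafting: 85.3 × $365 = $31,134.50
Subtotal: $94,291.00
Write-off: 5.9 × $420 = $2,478.00
Total: $94,291.00 − $2,478.00 = $91,813.00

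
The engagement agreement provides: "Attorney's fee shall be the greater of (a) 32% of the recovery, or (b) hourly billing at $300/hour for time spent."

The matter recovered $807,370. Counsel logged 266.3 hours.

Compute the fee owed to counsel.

$258,358.40

(a) 32% of $807,370 = $258,358.40
(b) 266.3 × $300 = $79,890.00
The greater is (a): $258,358.40.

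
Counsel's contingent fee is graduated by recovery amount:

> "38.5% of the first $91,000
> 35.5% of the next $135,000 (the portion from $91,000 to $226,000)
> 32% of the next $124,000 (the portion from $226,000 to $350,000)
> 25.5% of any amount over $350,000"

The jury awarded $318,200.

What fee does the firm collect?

First $91,000 at 38.5% = $35,035.00
Next $135,000 at 35.5% = $47,925.00
Remaining $92,200 at 32% = $29,504.00
Fee: $35,035.00 + $47,925.00 + $29,504.00 = $112,464.00

$112,464.00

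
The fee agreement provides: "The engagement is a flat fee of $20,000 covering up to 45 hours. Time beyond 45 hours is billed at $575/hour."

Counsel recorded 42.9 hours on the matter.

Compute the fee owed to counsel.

42.9 hours is within the 45-hour scope; only the flat fee applies.

$20,000.00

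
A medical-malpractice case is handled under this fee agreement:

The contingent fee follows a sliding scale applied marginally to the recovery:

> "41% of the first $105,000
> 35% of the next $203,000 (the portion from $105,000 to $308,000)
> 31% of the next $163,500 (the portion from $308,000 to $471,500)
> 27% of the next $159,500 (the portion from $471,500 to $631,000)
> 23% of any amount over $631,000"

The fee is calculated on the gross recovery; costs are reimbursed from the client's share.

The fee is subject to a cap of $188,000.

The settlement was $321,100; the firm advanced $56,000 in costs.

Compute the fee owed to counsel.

$118,161.00

Fee base is the gross recovery, $321,100; costs are reimbursed separately.
First $105,000 at 41% = $43,050.00
Next $203,000 at 35% = $71,050.00
Remaining $13,100 at 31% = $4,061.00
Fee: $43,050.00 + $71,050.00 + $4,061.00 = $118,161.00
$118,161.00 is under the $188,000 cap.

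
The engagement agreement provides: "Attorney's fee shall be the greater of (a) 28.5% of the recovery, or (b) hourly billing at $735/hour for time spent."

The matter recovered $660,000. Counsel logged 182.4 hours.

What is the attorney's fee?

$188,100.00

(a) 28.5% of $660,000 = $188,100.00
(b) 182.4 × $735 = $134,064.00
The greater is (a): $188,100.00.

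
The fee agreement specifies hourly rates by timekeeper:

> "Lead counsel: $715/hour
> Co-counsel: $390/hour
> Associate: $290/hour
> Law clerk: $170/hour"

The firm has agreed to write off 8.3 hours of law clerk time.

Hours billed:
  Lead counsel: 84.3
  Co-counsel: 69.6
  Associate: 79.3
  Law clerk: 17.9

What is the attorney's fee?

$112,047.50

Lead counsel: 84.3 × $715 = $60,274.50
Co-counsel: 69.6 × $390 = $27,144.00
Associate: 79.3 × $290 = $22,997.00
Law clerk: 17.9 × $170 = $3,043.00
Subtotal: $113,458.50
Write-off: 8.3 × $170 = $1,411.00
Total: $113,458.50 − $1,411.00 = $112,047.50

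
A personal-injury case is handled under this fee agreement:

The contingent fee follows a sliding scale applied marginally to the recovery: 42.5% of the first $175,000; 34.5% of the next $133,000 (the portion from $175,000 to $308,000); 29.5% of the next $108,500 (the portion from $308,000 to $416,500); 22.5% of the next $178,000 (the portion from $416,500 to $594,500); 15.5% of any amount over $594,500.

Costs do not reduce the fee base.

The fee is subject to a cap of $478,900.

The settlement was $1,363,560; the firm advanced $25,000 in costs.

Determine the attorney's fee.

Fee base is the gross recovery, $1,363,560; costs are reimbursed separately.
First $175,000 at 42.5% = $74,375.00
Next $133,000 at 34.5% = $45,885.00
Next $108,500 at 29.5% = $32,007.50
Next $178,000 at 22.5% = $40,050.00
Remaining $769,060 at 15.5% = $119,204.30
Fee: $74,375.00 + $45,885.00 + $32,007.50 + $40,050.00 + $119,204.30 = $311,521.80
$311,521.80 is under the $478,900 cap.

$311,521.80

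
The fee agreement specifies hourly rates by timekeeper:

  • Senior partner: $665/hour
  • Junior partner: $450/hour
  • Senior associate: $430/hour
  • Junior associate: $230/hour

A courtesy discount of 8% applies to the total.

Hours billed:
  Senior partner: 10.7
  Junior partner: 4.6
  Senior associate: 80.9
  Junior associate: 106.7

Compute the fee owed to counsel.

$63,032.42

Senior partner: 10.7 × $665 = $7,115.50
Junior partner: 4.6 × $450 = $2,070.00
Senior associate: 80.9 × $430 = $34,787.00
Junior associate: 106.7 × $230 = $24,541.00
Subtotal: $68,513.50
Less 8% discount: −$5,481.08
Total: $68,513.50 − $5,481.08 = $63,032.42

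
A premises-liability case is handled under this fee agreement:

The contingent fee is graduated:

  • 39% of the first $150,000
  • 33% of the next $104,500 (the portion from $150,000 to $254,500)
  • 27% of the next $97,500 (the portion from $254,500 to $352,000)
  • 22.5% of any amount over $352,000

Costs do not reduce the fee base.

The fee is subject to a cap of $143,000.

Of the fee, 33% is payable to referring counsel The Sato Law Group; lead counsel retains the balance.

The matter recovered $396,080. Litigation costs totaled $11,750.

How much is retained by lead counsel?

$86,582.76

Fee base is the gross recovery, $396,080; costs are reimbursed separately.
First $150,000 at 39% = $58,500.00
Next $104,500 at 33% = $34,485.00
Next $97,500 at 27% = $26,325.00
Remaining $44,080 at 22.5% = $9,918.00
Fee: $58,500.00 + $34,485.00 + $26,325.00 + $9,918.00 = $129,228.00
$129,228.00 is under the $143,000 cap.
Referral share: 33% of $129,228.00 = $42,645.24; lead counsel retains $129,228.00 − $42,645.24 = $86,582.76.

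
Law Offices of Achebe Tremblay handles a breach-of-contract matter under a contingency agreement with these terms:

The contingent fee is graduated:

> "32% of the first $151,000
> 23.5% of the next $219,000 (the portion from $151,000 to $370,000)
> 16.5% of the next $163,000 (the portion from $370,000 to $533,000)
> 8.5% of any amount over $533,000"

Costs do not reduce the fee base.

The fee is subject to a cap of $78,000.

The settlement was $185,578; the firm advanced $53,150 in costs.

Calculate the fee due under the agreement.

$56,445.83

Fee base is the gross recovery, $185,578; costs are reimbursed separately.
First $151,000 at 32% = $48,320.00
Remaining $34,578 at 23.5% = $8,125.83
Fee: $48,320.00 + $8,125.83 = $56,445.83
$56,445.83 is under the $78,000 cap.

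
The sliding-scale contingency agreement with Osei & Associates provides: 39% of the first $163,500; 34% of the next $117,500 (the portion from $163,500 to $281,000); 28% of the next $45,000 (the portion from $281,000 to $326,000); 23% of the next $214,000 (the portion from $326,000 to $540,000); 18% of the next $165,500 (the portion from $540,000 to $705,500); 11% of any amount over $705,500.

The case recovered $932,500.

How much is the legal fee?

First $163,500 at 39% = $63,765.00
Next $117,500 at 34% = $39,950.00
Next $45,000 at 28% = $12,600.00
Next $214,000 at 23% = $49,220.00
Next $165,500 at 18% = $29,790.00
Remaining $227,000 at 11% = $24,970.00
Fee: $63,765.00 + $39,950.00 + $12,600.00 + $49,220.00 + $29,790.00 + $24,970.00 = $220,295.00

$220,295.00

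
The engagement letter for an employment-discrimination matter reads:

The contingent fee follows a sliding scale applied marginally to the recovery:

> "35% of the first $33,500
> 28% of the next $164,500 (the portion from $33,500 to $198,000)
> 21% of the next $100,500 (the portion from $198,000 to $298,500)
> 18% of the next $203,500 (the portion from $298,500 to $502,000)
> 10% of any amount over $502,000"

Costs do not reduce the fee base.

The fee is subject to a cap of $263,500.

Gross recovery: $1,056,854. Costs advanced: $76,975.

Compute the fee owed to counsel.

$171,005.40

Fee base is the gross recovery, $1,056,854; costs are reimbursed separately.
First $33,500 at 35% = $11,725.00
Next $164,500 at 28% = $46,060.00
Next $100,500 at 21% = $21,105.00
Next $203,500 at 18% = $36,630.00
Remaining $554,854 at 10% = $55,485.40
Fee: $11,725.00 + $46,060.00 + $21,105.00 + $36,630.00 + $55,485.40 = $171,005.40
$171,005.40 is under the $263,500 cap.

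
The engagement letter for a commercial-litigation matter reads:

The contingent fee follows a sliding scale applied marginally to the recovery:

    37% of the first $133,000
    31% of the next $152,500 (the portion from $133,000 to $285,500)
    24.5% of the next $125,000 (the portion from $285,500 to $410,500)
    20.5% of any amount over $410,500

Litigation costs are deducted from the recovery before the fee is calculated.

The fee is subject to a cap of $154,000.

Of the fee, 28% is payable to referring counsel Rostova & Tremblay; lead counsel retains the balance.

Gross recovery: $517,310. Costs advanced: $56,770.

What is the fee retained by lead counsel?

Fee base (net of costs): $517,310 − $56,770 = $460,540
First $133,000 at 37% = $49,210.00
Next $152,500 at 31% = $47,275.00
Next $125,000 at 24.5% = $30,625.00
Remaining $50,040 at 20.5% = $10,258.20
Fee: $49,210.00 + $47,275.00 + $30,625.00 + $10,258.20 = $137,368.20
$137,368.20 is under the $154,000 cap.
Referral share: 28% of $137,368.20 = $38,463.10; lead counsel retains $137,368.20 − $38,463.10 = $98,905.10.

$98,905.10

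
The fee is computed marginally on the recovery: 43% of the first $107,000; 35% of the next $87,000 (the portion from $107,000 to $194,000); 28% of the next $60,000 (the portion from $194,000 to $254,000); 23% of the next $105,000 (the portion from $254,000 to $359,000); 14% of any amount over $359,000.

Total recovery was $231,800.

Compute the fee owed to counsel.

$87,044.00

First $107,000 at 43% = $46,010.00
Next $87,000 at 35% = $30,450.00
Remaining $37,800 at 28% = $10,584.00
Fee: $46,010.00 + $30,450.00 + $10,584.00 = $87,044.00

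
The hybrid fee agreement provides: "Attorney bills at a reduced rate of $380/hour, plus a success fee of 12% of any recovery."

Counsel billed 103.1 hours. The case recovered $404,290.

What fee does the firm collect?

$87,692.80

Hourly: 103.1 × $380 = $39,178.00
Success fee: 12% of $404,290 = $48,514.80
Total: $39,178.00 + $48,514.80 = $87,692.80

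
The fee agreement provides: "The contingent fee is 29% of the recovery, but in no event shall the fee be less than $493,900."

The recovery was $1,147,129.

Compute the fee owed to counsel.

$493,900.00

29% of $1,147,129 = $332,667.41
That is below the $493,900 minimum, so the minimum applies.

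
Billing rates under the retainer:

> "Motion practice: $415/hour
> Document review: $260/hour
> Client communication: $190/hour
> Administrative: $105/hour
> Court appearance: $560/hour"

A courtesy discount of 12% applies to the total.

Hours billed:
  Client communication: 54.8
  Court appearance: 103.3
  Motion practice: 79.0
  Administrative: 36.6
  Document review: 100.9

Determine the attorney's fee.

$115,387.36

Motion practice: 79.0 × $415 = $32,785.00
Document review: 100.9 × $260 = $26,234.00
Client communication: 54.8 × $190 = $10,412.00
Administrative: 36.6 × $105 = $3,843.00
Court appearance: 103.3 × $560 = $57,848.00
Subtotal: $131,122.00
Less 12% discount: −$15,734.64
Total: $131,122.00 − $15,734.64 = $115,387.36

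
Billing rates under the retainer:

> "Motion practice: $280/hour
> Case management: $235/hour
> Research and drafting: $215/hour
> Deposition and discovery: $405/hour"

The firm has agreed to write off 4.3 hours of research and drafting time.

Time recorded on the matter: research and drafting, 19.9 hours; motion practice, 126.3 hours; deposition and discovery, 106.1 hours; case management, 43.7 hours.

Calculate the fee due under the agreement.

$91,958.00

Motion practice: 126.3 × $280 = $35,364.00
Case management: 43.7 × $235 = $10,269.50
Research and drafting: 19.9 × $215 = $4,278.50
Deposition and discovery: 106.1 × $405 = $42,970.50
Subtotal: $92,882.50
Write-off: 4.3 × $215 = $924.50
Total: $92,882.50 − $924.50 = $91,958.00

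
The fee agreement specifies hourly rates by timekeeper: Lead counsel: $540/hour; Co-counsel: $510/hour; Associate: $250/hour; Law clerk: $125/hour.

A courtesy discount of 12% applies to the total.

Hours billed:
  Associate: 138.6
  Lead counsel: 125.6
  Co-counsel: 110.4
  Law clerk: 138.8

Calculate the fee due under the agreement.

$154,992.64

Lead counsel: 125.6 × $540 = $67,824.00
Co-counsel: 110.4 × $510 = $56,304.00
Associate: 138.6 × $250 = $34,650.00
Law clerk: 138.8 × $125 = $17,350.00
Subtotal: $176,128.00
Less 12% discount: −$21,135.36
Total: $176,128.00 − $21,135.36 = $154,992.64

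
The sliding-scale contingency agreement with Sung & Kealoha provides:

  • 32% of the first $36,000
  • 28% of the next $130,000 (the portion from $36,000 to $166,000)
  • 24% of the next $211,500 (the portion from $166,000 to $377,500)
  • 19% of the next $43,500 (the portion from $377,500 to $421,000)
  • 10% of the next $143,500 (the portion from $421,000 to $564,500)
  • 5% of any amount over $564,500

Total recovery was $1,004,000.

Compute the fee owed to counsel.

First $36,000 at 32% = $11,520.00
Next $130,000 at 28% = $36,400.00
Next $211,500 at 24% = $50,760.00
Next $43,500 at 19% = $8,265.00
Next $143,500 at 10% = $14,350.00
Remaining $439,500 at 5% = $21,975.00
Fee: $11,520.00 + $36,400.00 + $50,760.00 + $8,265.00 + $14,350.00 + $21,975.00 = $143,270.00

$143,270.00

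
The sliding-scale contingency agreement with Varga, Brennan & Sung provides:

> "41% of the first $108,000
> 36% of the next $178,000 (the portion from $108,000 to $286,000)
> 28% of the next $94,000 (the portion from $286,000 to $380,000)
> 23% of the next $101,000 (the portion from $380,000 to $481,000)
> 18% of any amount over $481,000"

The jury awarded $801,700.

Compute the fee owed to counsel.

First $108,000 at 41% = $44,280.00
Next $178,000 at 36% = $64,080.00
Next $94,000 at 28% = $26,320.00
Next $101,000 at 23% = $23,230.00
Remaining $320,700 at 18% = $57,726.00
Fee: $44,280.00 + $64,080.00 + $26,320.00 + $23,230.00 + $57,726.00 = $215,636.00

$215,636.00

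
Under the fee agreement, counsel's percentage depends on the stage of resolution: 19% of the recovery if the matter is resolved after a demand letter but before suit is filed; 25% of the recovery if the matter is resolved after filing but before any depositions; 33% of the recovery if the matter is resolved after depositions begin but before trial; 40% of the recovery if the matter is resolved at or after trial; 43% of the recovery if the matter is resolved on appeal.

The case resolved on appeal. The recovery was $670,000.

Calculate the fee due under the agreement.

The matter resolved on appeal, so the 43% rate applies.
$670,000 × 43% = $288,100.00

$288,100.00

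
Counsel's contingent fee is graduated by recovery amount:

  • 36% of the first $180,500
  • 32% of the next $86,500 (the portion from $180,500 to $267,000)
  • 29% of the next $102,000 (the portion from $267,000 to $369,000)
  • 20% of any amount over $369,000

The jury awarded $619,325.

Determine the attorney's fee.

$172,305.00

First $180,500 at 36% = $64,980.00
Next $86,500 at 32% = $27,680.00
Next $102,000 at 29% = $29,580.00
Remaining $250,325 at 20% = $50,065.00
Fee: $64,980.00 + $27,680.00 + $29,580.00 + $50,065.00 = $172,305.00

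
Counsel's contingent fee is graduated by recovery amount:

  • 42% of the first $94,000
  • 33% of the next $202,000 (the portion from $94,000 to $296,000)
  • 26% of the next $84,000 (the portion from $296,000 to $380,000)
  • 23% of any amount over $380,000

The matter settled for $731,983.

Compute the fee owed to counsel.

$208,936.09

First $94,000 at 42% = $39,480.00
Next $202,000 at 33% = $66,660.00
Next $84,000 at 26% = $21,840.00
Remaining $351,983 at 23% = $80,956.09
Fee: $39,480.00 + $66,660.00 + $21,840.00 + $80,956.09 = $208,936.09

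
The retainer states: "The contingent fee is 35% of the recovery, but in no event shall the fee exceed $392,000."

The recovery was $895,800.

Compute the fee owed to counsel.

35% of $895,800 = $313,530.00
That is under the $392,000 cap.

$313,530.00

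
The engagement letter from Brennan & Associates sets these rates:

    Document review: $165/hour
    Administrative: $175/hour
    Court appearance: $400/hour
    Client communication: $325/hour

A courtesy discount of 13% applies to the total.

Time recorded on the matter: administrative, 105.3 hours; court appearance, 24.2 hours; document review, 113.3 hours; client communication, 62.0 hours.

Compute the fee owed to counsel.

$58,248.24

Document review: 113.3 × $165 = $18,694.50
Administrative: 105.3 × $175 = $18,427.50
Court appearance: 24.2 × $400 = $9,680.00
Client communication: 62.0 × $325 = $20,150.00
Subtotal: $66,952.00
Less 13% discount: −$8,703.76
Total: $66,952.00 − $8,703.76 = $58,248.24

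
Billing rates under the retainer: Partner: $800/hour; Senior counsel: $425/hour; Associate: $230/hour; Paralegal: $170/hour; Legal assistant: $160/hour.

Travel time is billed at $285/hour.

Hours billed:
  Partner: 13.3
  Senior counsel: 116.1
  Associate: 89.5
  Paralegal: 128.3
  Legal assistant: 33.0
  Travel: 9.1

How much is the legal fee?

$110,252.00

Partner: 13.3 × $800 = $10,640.00
Senior counsel: 116.1 × $425 = $49,342.50
Associate: 89.5 × $230 = $20,585.00
Paralegal: 128.3 × $170 = $21,811.00
Legal assistant: 33.0 × $160 = $5,280.00
Subtotal: $10,640.00 + $49,342.50 + $20,585.00 + $21,811.00 + $5,280.00 = $107,658.50
Travel: 9.1 × $285 = $2,593.50
Total: $107,658.50 + $2,593.50 = $110,252.00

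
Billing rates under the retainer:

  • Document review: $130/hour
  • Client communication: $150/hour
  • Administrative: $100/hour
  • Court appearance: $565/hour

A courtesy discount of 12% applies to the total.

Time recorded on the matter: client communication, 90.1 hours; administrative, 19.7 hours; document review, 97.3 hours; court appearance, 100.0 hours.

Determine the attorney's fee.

$74,477.92

Document review: 97.3 × $130 = $12,649.00
Client communication: 90.1 × $150 = $13,515.00
Administrative: 19.7 × $100 = $1,970.00
Court appearance: 100.0 × $565 = $56,500.00
Subtotal: $84,634.00
Less 12% discount: −$10,156.08
Total: $84,634.00 − $10,156.08 = $74,477.92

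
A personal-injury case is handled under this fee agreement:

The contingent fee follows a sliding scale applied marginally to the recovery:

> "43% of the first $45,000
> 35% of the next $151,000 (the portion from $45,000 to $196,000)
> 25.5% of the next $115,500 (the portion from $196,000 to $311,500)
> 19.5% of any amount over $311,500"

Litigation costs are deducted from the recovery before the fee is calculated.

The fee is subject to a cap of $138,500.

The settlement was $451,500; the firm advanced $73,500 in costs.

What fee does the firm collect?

Fee base (net of costs): $451,500 − $73,500 = $378,000
First $45,000 at 43% = $19,350.00
Next $151,000 at 35% = $52,850.00
Next $115,500 at 25.5% = $29,452.50
Remaining $66,500 at 19.5% = $12,967.50
Fee: $19,350.00 + $52,850.00 + $29,452.50 + $12,967.50 = $114,620.00
$114,620.00 is under the $138,500 cap.

$114,620.00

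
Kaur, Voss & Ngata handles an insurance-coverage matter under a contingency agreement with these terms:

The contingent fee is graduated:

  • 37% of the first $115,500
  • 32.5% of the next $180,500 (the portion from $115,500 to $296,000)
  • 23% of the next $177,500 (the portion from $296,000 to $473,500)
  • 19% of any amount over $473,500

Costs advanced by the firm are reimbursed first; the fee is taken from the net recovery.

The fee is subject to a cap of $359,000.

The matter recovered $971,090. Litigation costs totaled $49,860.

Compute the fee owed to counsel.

Fee base (net of costs): $971,090 − $49,860 = $921,230
First $115,500 at 37% = $42,735.00
Next $180,500 at 32.5% = $58,662.50
Next $177,500 at 23% = $40,825.00
Remaining $447,730 at 19% = $85,068.70
Fee: $42,735.00 + $58,662.50 + $40,825.00 + $85,068.70 = $227,291.20
$227,291.20 is under the $359,000 cap.

$227,291.20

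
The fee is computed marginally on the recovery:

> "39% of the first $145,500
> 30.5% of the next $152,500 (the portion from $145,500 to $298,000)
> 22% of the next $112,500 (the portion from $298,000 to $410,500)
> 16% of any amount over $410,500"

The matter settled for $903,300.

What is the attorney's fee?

$206,855.50

First $145,500 at 39% = $56,745.00
Next $152,500 at 30.5% = $46,512.50
Next $112,500 at 22% = $24,750.00
Remaining $492,800 at 16% = $78,848.00
Fee: $56,745.00 + $46,512.50 + $24,750.00 + $78,848.00 = $206,855.50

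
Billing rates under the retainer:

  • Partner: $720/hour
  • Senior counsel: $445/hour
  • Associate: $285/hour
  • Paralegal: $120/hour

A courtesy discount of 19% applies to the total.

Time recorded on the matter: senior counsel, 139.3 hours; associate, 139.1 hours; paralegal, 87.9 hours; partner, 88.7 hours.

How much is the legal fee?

$142,595.64

Partner: 88.7 × $720 = $63,864.00
Senior counsel: 139.3 × $445 = $61,988.50
Associate: 139.1 × $285 = $39,643.50
Paralegal: 87.9 × $120 = $10,548.00
Subtotal: $176,044.00
Less 19% discount: −$33,448.36
Total: $176,044.00 − $33,448.36 = $142,595.64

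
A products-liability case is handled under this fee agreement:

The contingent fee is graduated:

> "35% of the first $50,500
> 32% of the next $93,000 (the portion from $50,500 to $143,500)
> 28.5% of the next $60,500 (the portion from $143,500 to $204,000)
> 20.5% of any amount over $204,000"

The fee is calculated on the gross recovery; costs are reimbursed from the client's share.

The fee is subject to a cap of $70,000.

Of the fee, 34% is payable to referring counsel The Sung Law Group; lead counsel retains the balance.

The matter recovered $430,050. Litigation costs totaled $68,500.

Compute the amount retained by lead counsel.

$46,200.00

Fee base is the gross recovery, $430,050; costs are reimbursed separately.
First $50,500 at 35% = $17,675.00
Next $93,000 at 32% = $29,760.00
Next $60,500 at 28.5% = $17,242.50
Remaining $226,050 at 20.5% = $46,340.25
Fee: $17,675.00 + $29,760.00 + $17,242.50 + $46,340.25 = $111,017.75
$111,017.75 exceeds the $70,000 cap, so the fee is capped at $70,000.00.
Referral share: 34% of $70,000.00 = $23,800.00; lead counsel retains $70,000.00 − $23,800.00 = $46,200.00.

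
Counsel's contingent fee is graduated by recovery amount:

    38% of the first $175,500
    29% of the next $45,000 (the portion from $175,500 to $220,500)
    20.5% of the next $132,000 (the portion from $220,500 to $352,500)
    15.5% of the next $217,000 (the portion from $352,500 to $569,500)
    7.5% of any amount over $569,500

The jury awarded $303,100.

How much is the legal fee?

First $175,500 at 38% = $66,690.00
Next $45,000 at 29% = $13,050.00
Remaining $82,600 at 20.5% = $16,933.00
Fee: $66,690.00 + $13,050.00 + $16,933.00 = $96,673.00

$96,673.00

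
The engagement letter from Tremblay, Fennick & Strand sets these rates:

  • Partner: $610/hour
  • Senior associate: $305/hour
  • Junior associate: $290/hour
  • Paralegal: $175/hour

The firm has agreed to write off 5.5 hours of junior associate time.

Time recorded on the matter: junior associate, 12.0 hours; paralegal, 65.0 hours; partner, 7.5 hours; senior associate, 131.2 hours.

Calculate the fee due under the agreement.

Partner: 7.5 × $610 = $4,575.00
Senior associate: 131.2 × $305 = $40,016.00
Junior associate: 12.0 × $290 = $3,480.00
Paralegal: 65.0 × $175 = $11,375.00
Subtotal: $59,446.00
Write-off: 5.5 × $290 = $1,595.00
Total: $59,446.00 − $1,595.00 = $57,851.00

$57,851.00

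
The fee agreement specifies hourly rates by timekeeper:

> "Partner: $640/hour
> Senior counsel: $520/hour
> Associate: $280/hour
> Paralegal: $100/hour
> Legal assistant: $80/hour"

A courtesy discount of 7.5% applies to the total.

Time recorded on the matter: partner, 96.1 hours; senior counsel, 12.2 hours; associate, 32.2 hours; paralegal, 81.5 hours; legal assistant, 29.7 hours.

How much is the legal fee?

Partner: 96.1 × $640 = $61,504.00
Senior counsel: 12.2 × $520 = $6,344.00
Associate: 32.2 × $280 = $9,016.00
Paralegal: 81.5 × $100 = $8,150.00
Legal assistant: 29.7 × $80 = $2,376.00
Subtotal: $87,390.00
Less 7.5% discount: −$6,554.25
Total: $87,390.00 − $6,554.25 = $80,835.75

$80,835.75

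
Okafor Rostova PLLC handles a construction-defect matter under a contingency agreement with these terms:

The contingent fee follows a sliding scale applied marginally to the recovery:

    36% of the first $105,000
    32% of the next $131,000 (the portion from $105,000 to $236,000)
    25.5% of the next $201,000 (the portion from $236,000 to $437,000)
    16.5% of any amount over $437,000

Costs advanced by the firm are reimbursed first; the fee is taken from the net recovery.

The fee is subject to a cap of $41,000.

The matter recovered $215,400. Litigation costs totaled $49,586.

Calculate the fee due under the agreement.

Fee base (net of costs): $215,400 − $49,586 = $165,814
First $105,000 at 36% = $37,800.00
Remaining $60,814 at 32% = $19,460.48
Fee: $37,800.00 + $19,460.48 = $57,260.48
$57,260.48 exceeds the $41,000 cap, so the fee is capped at $41,000.00.

$41,000.00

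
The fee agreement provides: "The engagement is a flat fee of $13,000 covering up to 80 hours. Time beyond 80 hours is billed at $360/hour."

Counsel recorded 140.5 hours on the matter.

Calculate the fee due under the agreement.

$34,780.00

Flat fee: $13,000.00
Excess hours: 140.5 − 80 = 60.5
Overrun: 60.5 × $360 = $21,780.00
Total: $13,000.00 + $21,780.00 = $34,780.00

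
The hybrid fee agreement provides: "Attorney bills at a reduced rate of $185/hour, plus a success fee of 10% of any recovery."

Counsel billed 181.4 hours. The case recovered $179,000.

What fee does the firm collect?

$51,459.00

Hourly: 181.4 × $185 = $33,559.00
Success fee: 10% of $179,000 = $17,900.00
Total: $33,559.00 + $17,900.00 = $51,459.00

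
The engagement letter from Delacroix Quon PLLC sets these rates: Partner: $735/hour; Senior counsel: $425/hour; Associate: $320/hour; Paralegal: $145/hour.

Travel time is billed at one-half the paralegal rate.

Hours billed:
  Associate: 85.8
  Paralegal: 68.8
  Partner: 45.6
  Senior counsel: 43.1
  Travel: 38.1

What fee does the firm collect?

Partner: 45.6 × $735 = $33,516.00
Senior counsel: 43.1 × $425 = $18,317.50
Associate: 85.8 × $320 = $27,456.00
Paralegal: 68.8 × $145 = $9,976.00
Subtotal: $33,516.00 + $18,317.50 + $27,456.00 + $9,976.00 = $89,265.50
Travel: 38.1 × ($145 ÷ 2) = 38.1 × $72.50 = $2,762.25
Total: $89,265.50 + $2,762.25 = $92,027.75

$92,027.75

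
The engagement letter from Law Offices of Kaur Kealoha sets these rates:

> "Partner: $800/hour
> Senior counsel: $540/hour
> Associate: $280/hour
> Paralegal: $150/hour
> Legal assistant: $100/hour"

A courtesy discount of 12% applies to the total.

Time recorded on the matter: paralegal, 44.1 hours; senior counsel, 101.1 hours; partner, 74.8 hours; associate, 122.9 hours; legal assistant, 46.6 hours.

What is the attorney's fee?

$140,906.48

Partner: 74.8 × $800 = $59,840.00
Senior counsel: 101.1 × $540 = $54,594.00
Associate: 122.9 × $280 = $34,412.00
Paralegal: 44.1 × $150 = $6,615.00
Legal assistant: 46.6 × $100 = $4,660.00
Subtotal: $160,121.00
Less 12% discount: −$19,214.52
Total: $160,121.00 − $19,214.52 = $140,906.48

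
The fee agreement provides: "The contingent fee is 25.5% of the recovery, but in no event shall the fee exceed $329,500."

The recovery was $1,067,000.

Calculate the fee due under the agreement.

25.5% of $1,067,000 = $272,085.00
That is under the $329,500 cap.

$272,085.00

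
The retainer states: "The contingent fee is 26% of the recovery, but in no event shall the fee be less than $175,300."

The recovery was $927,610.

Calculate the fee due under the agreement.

$241,178.60

26% of $927,610 = $241,178.60
That exceeds the $175,300 minimum.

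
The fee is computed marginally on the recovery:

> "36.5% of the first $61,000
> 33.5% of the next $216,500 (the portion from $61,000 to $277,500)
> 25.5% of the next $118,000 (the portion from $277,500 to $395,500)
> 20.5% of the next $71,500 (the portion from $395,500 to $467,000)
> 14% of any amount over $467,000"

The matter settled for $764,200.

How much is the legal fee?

$181,148.00

First $61,000 at 36.5% = $22,265.00
Next $216,500 at 33.5% = $72,527.50
Next $118,000 at 25.5% = $30,090.00
Next $71,500 at 20.5% = $14,657.50
Remaining $297,200 at 14% = $41,608.00
Fee: $22,265.00 + $72,527.50 + $30,090.00 + $14,657.50 + $41,608.00 = $181,148.00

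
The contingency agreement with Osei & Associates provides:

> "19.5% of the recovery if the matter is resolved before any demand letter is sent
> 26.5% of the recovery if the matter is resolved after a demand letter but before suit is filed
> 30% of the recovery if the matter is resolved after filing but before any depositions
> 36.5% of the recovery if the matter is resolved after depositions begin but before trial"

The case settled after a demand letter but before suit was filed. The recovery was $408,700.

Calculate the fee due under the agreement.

$108,305.50

The matter settled after a demand letter but before suit was filed, so the 26.5% rate applies.
$408,700 × 26.5% = $108,305.50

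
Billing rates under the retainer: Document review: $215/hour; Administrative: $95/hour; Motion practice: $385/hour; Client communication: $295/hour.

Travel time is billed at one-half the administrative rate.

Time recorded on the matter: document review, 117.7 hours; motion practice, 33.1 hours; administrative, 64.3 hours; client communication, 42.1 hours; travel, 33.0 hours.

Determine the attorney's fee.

$58,144.50

Document review: 117.7 × $215 = $25,305.50
Administrative: 64.3 × $95 = $6,108.50
Motion practice: 33.1 × $385 = $12,743.50
Client communication: 42.1 × $295 = $12,419.50
Subtotal: $25,305.50 + $6,108.50 + $12,743.50 + $12,419.50 = $56,577.00
Travel: 33.0 × ($95 ÷ 2) = 33.0 × $47.50 = $1,567.50
Total: $56,577.00 + $1,567.50 = $58,144.50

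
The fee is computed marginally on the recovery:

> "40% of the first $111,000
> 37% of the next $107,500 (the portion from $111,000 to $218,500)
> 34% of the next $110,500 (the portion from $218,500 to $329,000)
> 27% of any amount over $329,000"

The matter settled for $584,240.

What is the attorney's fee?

$190,659.80

First $111,000 at 40% = $44,400.00
Next $107,500 at 37% = $39,775.00
Next $110,500 at 34% = $37,570.00
Remaining $255,240 at 27% = $68,914.80
Fee: $44,400.00 + $39,775.00 + $37,570.00 + $68,914.80 = $190,659.80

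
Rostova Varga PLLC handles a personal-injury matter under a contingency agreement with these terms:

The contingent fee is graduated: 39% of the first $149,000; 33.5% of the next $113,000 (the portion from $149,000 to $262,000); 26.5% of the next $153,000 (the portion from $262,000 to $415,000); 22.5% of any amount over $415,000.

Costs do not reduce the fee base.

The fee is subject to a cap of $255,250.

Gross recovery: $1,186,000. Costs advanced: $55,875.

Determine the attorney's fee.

$255,250.00

Fee base is the gross recovery, $1,186,000; costs are reimbursed separately.
First $149,000 at 39% = $58,110.00
Next $113,000 at 33.5% = $37,855.00
Next $153,000 at 26.5% = $40,545.00
Remaining $771,000 at 22.5% = $173,475.00
Fee: $58,110.00 + $37,855.00 + $40,545.00 + $173,475.00 = $309,985.00
$309,985.00 exceeds the $255,250 cap, so the fee is capped at $255,250.00.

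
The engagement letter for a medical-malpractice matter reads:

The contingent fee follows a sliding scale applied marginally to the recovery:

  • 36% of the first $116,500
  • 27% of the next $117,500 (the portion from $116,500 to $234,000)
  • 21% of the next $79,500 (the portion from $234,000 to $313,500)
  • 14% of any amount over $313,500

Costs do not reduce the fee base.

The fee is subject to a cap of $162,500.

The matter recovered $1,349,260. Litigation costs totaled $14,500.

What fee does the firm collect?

Fee base is the gross recovery, $1,349,260; costs are reimbursed separately.
First $116,500 at 36% = $41,940.00
Next $117,500 at 27% = $31,725.00
Next $79,500 at 21% = $16,695.00
Remaining $1,035,760 at 14% = $145,006.40
Fee: $41,940.00 + $31,725.00 + $16,695.00 + $145,006.40 = $235,366.40
$235,366.40 exceeds the $162,500 cap, so the fee is capped at $162,500.00.

$162,500.00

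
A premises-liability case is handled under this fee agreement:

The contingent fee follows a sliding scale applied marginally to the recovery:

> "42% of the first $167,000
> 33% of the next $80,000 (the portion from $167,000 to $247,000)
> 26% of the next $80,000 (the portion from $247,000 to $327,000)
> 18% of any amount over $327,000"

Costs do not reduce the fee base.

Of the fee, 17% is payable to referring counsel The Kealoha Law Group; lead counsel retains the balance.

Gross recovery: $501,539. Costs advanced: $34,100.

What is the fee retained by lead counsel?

$123,468.33

Fee base is the gross recovery, $501,539; costs are reimbursed separately.
First $167,000 at 42% = $70,140.00
Next $80,000 at 33% = $26,400.00
Next $80,000 at 26% = $20,800.00
Remaining $174,539 at 18% = $31,417.02
Fee: $70,140.00 + $26,400.00 + $20,800.00 + $31,417.02 = $148,757.02
Referral share: 17% of $148,757.02 = $25,288.69; lead counsel retains $148,757.02 − $25,288.69 = $123,468.33.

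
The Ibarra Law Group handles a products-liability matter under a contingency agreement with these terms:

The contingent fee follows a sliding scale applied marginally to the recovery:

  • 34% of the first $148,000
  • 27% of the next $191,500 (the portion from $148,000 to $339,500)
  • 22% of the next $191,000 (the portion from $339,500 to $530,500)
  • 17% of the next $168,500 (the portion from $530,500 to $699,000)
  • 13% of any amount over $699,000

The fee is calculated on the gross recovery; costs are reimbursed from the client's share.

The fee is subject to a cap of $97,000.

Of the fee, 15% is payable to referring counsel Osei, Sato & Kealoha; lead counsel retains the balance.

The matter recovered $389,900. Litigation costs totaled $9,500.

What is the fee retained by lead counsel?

$82,450.00

Fee base is the gross recovery, $389,900; costs are reimbursed separately.
First $148,000 at 34% = $50,320.00
Next $191,500 at 27% = $51,705.00
Remaining $50,400 at 22% = $11,088.00
Fee: $50,320.00 + $51,705.00 + $11,088.00 = $113,113.00
$113,113.00 exceeds the $97,000 cap, so the fee is capped at $97,000.00.
Referral share: 15% of $97,000.00 = $14,550.00; lead counsel retains $97,000.00 − $14,550.00 = $82,450.00.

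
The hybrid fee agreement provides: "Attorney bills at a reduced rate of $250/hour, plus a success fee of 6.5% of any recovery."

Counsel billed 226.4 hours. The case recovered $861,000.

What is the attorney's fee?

Hourly: 226.4 × $250 = $56,600.00
Success fee: 6.5% of $861,000 = $55,965.00
Total: $56,600.00 + $55,965.00 = $112,565.00

$112,565.00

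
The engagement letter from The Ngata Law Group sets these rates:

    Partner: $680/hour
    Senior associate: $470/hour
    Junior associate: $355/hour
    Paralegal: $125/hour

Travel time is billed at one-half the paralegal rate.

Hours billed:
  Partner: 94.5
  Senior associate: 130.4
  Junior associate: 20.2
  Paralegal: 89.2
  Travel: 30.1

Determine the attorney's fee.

$145,750.25

Partner: 94.5 × $680 = $64,260.00
Senior associate: 130.4 × $470 = $61,288.00
Junior associate: 20.2 × $355 = $7,171.00
Paralegal: 89.2 × $125 = $11,150.00
Subtotal: $64,260.00 + $61,288.00 + $7,171.00 + $11,150.00 = $143,869.00
Travel: 30.1 × ($125 ÷ 2) = 30.1 × $62.50 = $1,881.25
Total: $143,869.00 + $1,881.25 = $145,750.25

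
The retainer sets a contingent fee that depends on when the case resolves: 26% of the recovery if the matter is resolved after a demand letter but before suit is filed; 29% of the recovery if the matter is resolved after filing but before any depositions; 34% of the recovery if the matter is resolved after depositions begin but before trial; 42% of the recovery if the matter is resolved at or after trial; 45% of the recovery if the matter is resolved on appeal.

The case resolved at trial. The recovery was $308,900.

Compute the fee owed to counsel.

The matter resolved at trial, so the 42% rate applies.
$308,900 × 42% = $129,738.00

$129,738.00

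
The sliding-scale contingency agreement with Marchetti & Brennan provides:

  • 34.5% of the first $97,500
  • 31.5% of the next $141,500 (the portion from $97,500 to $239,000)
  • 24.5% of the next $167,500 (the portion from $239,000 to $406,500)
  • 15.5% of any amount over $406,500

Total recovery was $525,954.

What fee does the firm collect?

First $97,500 at 34.5% = $33,637.50
Next $141,500 at 31.5% = $44,572.50
Next $167,500 at 24.5% = $41,037.50
Remaining $119,454 at 15.5% = $18,515.37
Fee: $33,637.50 + $44,572.50 + $41,037.50 + $18,515.37 = $137,762.87

$137,762.87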